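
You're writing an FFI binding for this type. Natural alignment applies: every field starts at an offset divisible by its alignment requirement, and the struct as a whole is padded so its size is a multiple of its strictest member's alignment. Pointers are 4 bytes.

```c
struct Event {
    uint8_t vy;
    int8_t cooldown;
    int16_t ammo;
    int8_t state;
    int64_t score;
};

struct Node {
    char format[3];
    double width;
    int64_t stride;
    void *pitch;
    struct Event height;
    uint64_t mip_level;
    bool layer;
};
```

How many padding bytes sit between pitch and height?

Event: vy at 0 (size 1, align 1) → ends 1; cooldown at 1 (size 1, align 1) → ends 2; ammo at 2 (size 2, align 2) → ends 4; state at 4 (size 1, align 1) → ends 5; pad 3 to align 8 for score; score at 8 (size 8, align 8) → ends 16; total 16 bytes, alignment 8
format at 0 (size 3, align 1) → ends 3
pad 5 to align 8 for width
width at 8 (size 8, align 8) → ends 16
stride at 16 (size 8, align 8) → ends 24
pitch at 24 (size 4, align 4) → ends 28
pad 4 to align 8 for height
height at 32 (size 16, align 8) → ends 48

4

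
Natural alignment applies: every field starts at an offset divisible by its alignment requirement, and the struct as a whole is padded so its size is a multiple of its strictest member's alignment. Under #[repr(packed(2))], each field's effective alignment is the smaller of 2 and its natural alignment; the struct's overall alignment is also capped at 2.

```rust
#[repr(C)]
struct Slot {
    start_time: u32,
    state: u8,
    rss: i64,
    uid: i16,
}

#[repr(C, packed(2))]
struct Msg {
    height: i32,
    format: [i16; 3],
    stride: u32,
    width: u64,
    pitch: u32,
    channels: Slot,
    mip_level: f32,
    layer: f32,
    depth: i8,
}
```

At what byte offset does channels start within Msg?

Slot: 0..4  start_time  (4B, 4-aligned); 4..5  state  (1B, 1-aligned); 5..8  -- padding (3B); 8..16  rss  (8B, 8-aligned); 16..18  uid  (2B, 2-aligned); 18..24  -- tail padding (6B); sizeof = 24, alignof = 8
0..4  height  (4B, 2-aligned)
4..10  format  (6B, 2-aligned)
10..14  stride  (4B, 2-aligned)
14..22  width  (8B, 2-aligned)
22..26  pitch  (4B, 2-aligned)
26..50  channels  (24B, 2-aligned)

26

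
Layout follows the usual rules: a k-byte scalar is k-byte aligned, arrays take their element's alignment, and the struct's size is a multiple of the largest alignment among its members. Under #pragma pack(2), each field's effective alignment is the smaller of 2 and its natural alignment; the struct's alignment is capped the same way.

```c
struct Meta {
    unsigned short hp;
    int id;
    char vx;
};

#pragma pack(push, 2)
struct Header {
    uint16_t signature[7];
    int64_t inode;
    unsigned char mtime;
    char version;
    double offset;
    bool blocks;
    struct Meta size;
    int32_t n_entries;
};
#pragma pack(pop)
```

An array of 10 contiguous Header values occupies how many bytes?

500

Meta: 0..2  hp  (2B, 2-aligned); 2..4  -- padding (2B); 4..8  id  (4B, 4-aligned); 8..9  vx  (1B, 1-aligned); 9..12  -- tail padding (3B); sizeof = 12, alignof = 4
0..14  signature  (14B, 2-aligned)
14..22  inode  (8B, 2-aligned)
22..23  mtime  (1B, 1-aligned)
23..24  version  (1B, 1-aligned)
24..32  offset  (8B, 2-aligned)
32..33  blocks  (1B, 1-aligned)
33..34  -- padding (1B)
34..46  size  (12B, 2-aligned)
46..50  n_entries  (4B, 2-aligned)
sizeof = 50, alignof = 2
array of 10: 10 × 50 = 500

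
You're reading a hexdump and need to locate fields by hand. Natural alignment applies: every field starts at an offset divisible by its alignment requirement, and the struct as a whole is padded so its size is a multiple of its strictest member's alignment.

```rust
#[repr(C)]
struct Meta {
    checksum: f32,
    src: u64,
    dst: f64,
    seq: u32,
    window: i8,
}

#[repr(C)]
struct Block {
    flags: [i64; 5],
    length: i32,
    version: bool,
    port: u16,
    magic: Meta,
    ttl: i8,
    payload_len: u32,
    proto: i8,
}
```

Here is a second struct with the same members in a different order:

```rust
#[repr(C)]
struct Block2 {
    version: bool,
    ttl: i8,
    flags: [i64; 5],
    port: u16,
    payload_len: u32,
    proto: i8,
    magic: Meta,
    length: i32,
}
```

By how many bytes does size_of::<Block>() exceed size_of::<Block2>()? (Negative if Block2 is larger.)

-8

Meta: @0: checksum [4B, align 4] → 4; +4 pad (align 8); @8: src [8B, align 8] → 16; @16: dst [8B, align 8] → 24; @24: seq [4B, align 4] → 28; @28: window [1B, align 1] → 29; +3 tail pad (align 8); size 32, align 8
@0: flags [40B, align 8] → 40
@40: length [4B, align 4] → 44
@44: version [1B, align 1] → 45
+1 pad (align 2)
@46: port [2B, align 2] → 48
@48: magic [32B, align 8] → 80
@80: ttl [1B, align 1] → 81
+3 pad (align 4)
@84: payload_len [4B, align 4] → 88
@88: proto [1B, align 1] → 89
+7 tail pad (align 8)
size 96, align 8
— Block2 —
@0: version [1B, align 1] → 1
@1: ttl [1B, align 1] → 2
+6 pad (align 8)
@8: flags [40B, align 8] → 48
@48: port [2B, align 2] → 50
+2 pad (align 4)
@52: payload_len [4B, align 4] → 56
@56: proto [1B, align 1] → 57
+7 pad (align 8)
@64: magic [32B, align 8] → 96
@96: length [4B, align 4] → 100
+4 tail pad (align 8)
size 104, align 8
96 − 104 = -8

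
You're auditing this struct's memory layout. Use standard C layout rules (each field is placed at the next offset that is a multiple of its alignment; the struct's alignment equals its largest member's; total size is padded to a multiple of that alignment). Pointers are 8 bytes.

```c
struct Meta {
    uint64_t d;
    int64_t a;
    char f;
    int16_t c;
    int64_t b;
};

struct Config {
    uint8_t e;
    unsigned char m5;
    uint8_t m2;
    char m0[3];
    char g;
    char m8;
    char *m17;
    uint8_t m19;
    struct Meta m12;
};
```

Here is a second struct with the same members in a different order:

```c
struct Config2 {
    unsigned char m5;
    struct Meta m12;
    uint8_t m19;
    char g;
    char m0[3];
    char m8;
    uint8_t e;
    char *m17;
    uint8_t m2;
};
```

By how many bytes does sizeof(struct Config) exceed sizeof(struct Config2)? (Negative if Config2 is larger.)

Meta: d at 0 (size 8, align 8) → ends 8; a at 8 (size 8, align 8) → ends 16; f at 16 (size 1, align 1) → ends 17; pad 1 to align 2 for c; c at 18 (size 2, align 2) → ends 20; pad 4 to align 8 for b; b at 24 (size 8, align 8) → ends 32; total 32 bytes, alignment 8
e at 0 (size 1, align 1) → ends 1
m5 at 1 (size 1, align 1) → ends 2
m2 at 2 (size 1, align 1) → ends 3
m0 at 3 (size 3, align 1) → ends 6
g at 6 (size 1, align 1) → ends 7
m8 at 7 (size 1, align 1) → ends 8
m17 at 8 (size 8, align 8) → ends 16
m19 at 16 (size 1, align 1) → ends 17
pad 7 to align 8 for m12
m12 at 24 (size 32, align 8) → ends 56
total 56 bytes, alignment 8
— Config2 —
m5 at 0 (size 1, align 1) → ends 1
pad 7 to align 8 for m12
m12 at 8 (size 32, align 8) → ends 40
m19 at 40 (size 1, align 1) → ends 41
g at 41 (size 1, align 1) → ends 42
m0 at 42 (size 3, align 1) → ends 45
m8 at 45 (size 1, align 1) → ends 46
e at 46 (size 1, align 1) → ends 47
pad 1 to align 8 for m17
m17 at 48 (size 8, align 8) → ends 56
m2 at 56 (size 1, align 1) → ends 57
tail pad 7 to reach multiple of 8
total 64 bytes, alignment 8
56 − 64 = -8

-8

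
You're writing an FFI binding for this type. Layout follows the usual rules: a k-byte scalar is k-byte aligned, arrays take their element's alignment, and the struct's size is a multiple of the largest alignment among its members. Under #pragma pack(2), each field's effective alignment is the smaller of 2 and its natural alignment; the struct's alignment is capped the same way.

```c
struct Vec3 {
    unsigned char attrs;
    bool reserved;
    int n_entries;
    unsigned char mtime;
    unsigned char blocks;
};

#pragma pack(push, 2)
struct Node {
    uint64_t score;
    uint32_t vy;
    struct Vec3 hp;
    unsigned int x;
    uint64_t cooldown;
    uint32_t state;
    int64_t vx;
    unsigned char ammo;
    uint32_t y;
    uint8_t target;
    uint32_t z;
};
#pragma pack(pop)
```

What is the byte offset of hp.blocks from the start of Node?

Vec3: attrs at 0 (size 1, align 1) → ends 1; reserved at 1 (size 1, align 1) → ends 2; pad 2 to align 4 for n_entries; n_entries at 4 (size 4, align 4) → ends 8; mtime at 8 (size 1, align 1) → ends 9; blocks at 9 (size 1, align 1) → ends 10; tail pad 2 to reach multiple of 4; total 12 bytes, alignment 4
score at 0 (size 8, align 2) → ends 8
vy at 8 (size 4, align 2) → ends 12
hp at 12 (size 12, align 2) → ends 24
within Vec3: blocks at 9
12 + 9 = 21

21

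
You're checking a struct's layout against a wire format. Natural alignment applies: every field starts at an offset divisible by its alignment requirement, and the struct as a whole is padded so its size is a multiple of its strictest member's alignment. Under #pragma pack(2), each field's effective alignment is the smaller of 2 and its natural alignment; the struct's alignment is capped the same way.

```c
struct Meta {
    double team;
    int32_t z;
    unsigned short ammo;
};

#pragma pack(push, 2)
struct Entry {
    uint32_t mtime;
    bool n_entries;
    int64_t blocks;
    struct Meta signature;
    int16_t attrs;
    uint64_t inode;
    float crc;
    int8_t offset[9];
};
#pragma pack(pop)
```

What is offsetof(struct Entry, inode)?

Meta: team at 0 (size 8, align 8) → ends 8; z at 8 (size 4, align 4) → ends 12; ammo at 12 (size 2, align 2) → ends 14; tail pad 2 to reach multiple of 8; total 16 bytes, alignment 8
mtime at 0 (size 4, align 2) → ends 4
n_entries at 4 (size 1, align 1) → ends 5
pad 1 to align 2 for blocks
blocks at 6 (size 8, align 2) → ends 14
signature at 14 (size 16, align 2) → ends 30
attrs at 30 (size 2, align 2) → ends 32
inode at 32 (size 8, align 2) → ends 40

32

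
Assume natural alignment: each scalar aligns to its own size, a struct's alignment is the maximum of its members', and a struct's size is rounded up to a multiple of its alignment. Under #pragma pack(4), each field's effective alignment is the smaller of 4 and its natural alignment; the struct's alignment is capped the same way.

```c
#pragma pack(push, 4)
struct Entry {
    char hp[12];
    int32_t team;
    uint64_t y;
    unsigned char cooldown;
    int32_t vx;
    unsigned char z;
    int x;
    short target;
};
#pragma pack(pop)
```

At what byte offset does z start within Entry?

0..12  hp  (12B, 1-aligned)
12..16  team  (4B, 4-aligned)
16..24  y  (8B, 4-aligned)
24..25  cooldown  (1B, 1-aligned)
25..28  -- padding (3B)
28..32  vx  (4B, 4-aligned)
32..33  z  (1B, 1-aligned)

32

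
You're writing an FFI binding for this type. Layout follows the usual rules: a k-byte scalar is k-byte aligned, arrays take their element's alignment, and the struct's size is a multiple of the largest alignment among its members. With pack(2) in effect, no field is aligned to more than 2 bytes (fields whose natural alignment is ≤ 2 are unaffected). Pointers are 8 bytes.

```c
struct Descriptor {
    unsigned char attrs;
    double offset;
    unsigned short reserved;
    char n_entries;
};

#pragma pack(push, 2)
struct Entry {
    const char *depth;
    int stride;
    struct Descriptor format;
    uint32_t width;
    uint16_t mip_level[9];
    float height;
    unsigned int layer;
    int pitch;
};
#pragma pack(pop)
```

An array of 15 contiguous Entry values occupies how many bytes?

1050

Descriptor: attrs at 0 (size 1, align 1) → ends 1; pad 7 to align 8 for offset; offset at 8 (size 8, align 8) → ends 16; reserved at 16 (size 2, align 2) → ends 18; n_entries at 18 (size 1, align 1) → ends 19; tail pad 5 to reach multiple of 8; total 24 bytes, alignment 8
depth at 0 (size 8, align 2) → ends 8
stride at 8 (size 4, align 2) → ends 12
format at 12 (size 24, align 2) → ends 36
width at 36 (size 4, align 2) → ends 40
mip_level at 40 (size 18, align 2) → ends 58
height at 58 (size 4, align 2) → ends 62
layer at 62 (size 4, align 2) → ends 66
pitch at 66 (size 4, align 2) → ends 70
total 70 bytes, alignment 2
array of 15: 15 × 70 = 1050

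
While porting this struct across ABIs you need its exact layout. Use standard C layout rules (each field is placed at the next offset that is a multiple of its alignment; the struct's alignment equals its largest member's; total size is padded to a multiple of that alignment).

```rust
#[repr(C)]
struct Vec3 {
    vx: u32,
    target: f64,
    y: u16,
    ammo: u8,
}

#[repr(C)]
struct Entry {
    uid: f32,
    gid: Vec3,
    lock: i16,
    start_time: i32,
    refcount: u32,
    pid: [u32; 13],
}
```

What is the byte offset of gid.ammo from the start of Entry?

26

Vec3: vx at 0 (size 4, align 4) → ends 4; pad 4 to align 8 for target; target at 8 (size 8, align 8) → ends 16; y at 16 (size 2, align 2) → ends 18; ammo at 18 (size 1, align 1) → ends 19; tail pad 5 to reach multiple of 8; total 24 bytes, alignment 8
uid at 0 (size 4, align 4) → ends 4
pad 4 to align 8 for gid
gid at 8 (size 24, align 8) → ends 32
within Vec3: ammo at 18
8 + 18 = 26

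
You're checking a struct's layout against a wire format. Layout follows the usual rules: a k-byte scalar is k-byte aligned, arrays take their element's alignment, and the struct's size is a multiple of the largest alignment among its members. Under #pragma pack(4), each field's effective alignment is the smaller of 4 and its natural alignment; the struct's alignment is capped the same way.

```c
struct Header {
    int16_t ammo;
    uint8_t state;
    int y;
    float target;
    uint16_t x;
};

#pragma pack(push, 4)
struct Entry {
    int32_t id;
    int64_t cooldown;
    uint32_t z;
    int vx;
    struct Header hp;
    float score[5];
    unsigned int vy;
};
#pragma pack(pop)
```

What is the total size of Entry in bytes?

60 bytes

Header: @0: ammo [2B, align 2] → 2; @2: state [1B, align 1] → 3; +1 pad (align 4); @4: y [4B, align 4] → 8; @8: target [4B, align 4] → 12; @12: x [2B, align 2] → 14; +2 tail pad (align 4); size 16, align 4
@0: id [4B, align 4] → 4
@4: cooldown [8B, align 4] → 12
@12: z [4B, align 4] → 16
@16: vx [4B, align 4] → 20
@20: hp [16B, align 4] → 36
@36: score [20B, align 4] → 56
@56: vy [4B, align 4] → 60
size 60, align 4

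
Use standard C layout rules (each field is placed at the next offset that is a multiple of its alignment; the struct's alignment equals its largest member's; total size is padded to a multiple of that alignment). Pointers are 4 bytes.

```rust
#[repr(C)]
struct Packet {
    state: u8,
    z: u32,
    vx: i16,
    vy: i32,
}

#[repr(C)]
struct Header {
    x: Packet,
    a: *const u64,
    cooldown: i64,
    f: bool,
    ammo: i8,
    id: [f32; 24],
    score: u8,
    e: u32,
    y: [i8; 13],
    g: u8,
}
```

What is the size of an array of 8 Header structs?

1280

Packet: 0..1  state  (1B, 1-aligned); 1..4  -- padding (3B); 4..8  z  (4B, 4-aligned); 8..10  vx  (2B, 2-aligned); 10..12  -- padding (2B); 12..16  vy  (4B, 4-aligned); sizeof = 16, alignof = 4
0..16  x  (16B, 4-aligned)
16..20  a  (4B, 4-aligned)
20..24  -- padding (4B)
24..32  cooldown  (8B, 8-aligned)
32..33  f  (1B, 1-aligned)
33..34  ammo  (1B, 1-aligned)
34..36  -- padding (2B)
36..132  id  (96B, 4-aligned)
132..133  score  (1B, 1-aligned)
133..136  -- padding (3B)
136..140  e  (4B, 4-aligned)
140..153  y  (13B, 1-aligned)
153..154  g  (1B, 1-aligned)
154..160  -- tail padding (6B)
sizeof = 160, alignof = 8
array of 8: 8 × 160 = 1280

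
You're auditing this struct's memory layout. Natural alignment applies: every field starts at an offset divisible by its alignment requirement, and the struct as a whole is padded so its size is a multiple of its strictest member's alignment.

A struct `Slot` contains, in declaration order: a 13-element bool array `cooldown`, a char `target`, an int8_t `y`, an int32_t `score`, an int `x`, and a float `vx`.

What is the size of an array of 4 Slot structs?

cooldown at 0 (size 13, align 1) → ends 13
target at 13 (size 1, align 1) → ends 14
y at 14 (size 1, align 1) → ends 15
pad 1 to align 4 for score
score at 16 (size 4, align 4) → ends 20
x at 20 (size 4, align 4) → ends 24
vx at 24 (size 4, align 4) → ends 28
total 28 bytes, alignment 4
array of 4: 4 × 28 = 112

112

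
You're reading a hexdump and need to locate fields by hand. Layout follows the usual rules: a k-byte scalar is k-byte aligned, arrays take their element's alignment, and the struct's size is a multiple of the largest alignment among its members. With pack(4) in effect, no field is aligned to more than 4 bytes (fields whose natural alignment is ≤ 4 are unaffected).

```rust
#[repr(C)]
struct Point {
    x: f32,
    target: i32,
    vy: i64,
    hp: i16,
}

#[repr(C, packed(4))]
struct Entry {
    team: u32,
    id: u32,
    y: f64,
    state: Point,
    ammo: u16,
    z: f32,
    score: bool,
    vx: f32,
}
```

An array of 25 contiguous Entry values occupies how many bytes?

1400

Point: @0: x [4B, align 4] → 4; @4: target [4B, align 4] → 8; @8: vy [8B, align 8] → 16; @16: hp [2B, align 2] → 18; +6 tail pad (align 8); size 24, align 8
@0: team [4B, align 4] → 4
@4: id [4B, align 4] → 8
@8: y [8B, align 4] → 16
@16: state [24B, align 4] → 40
@40: ammo [2B, align 2] → 42
+2 pad (align 4)
@44: z [4B, align 4] → 48
@48: score [1B, align 1] → 49
+3 pad (align 4)
@52: vx [4B, align 4] → 56
size 56, align 4
array of 25: 25 × 56 = 1400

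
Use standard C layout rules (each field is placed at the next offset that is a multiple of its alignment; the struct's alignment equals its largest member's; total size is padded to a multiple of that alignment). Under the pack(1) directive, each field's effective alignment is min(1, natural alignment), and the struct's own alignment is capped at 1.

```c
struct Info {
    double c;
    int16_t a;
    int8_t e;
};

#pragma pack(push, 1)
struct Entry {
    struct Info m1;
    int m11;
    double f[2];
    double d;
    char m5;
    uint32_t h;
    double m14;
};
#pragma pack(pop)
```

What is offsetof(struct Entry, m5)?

Info: @0: c [8B, align 8] → 8; @8: a [2B, align 2] → 10; @10: e [1B, align 1] → 11; +5 tail pad (align 8); size 16, align 8
@0: m1 [16B, align 1] → 16
@16: m11 [4B, align 1] → 20
@20: f [16B, align 1] → 36
@36: d [8B, align 1] → 44
@44: m5 [1B, align 1] → 45

44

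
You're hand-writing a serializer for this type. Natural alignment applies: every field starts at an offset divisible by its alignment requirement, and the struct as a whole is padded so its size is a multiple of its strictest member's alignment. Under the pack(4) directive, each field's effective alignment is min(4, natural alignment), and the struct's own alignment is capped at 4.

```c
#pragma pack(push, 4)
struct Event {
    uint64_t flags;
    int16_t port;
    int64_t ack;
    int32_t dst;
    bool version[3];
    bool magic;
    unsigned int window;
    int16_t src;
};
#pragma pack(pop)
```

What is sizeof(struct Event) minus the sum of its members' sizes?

0..8  flags  (8B, 4-aligned)
8..10  port  (2B, 2-aligned)
10..12  -- padding (2B)
12..20  ack  (8B, 4-aligned)
20..24  dst  (4B, 4-aligned)
24..27  version  (3B, 1-aligned)
27..28  magic  (1B, 1-aligned)
28..32  window  (4B, 4-aligned)
32..34  src  (2B, 2-aligned)
34..36  -- tail padding (2B)
sizeof = 36, alignof = 4
data bytes 32, size 36 → padding 4

4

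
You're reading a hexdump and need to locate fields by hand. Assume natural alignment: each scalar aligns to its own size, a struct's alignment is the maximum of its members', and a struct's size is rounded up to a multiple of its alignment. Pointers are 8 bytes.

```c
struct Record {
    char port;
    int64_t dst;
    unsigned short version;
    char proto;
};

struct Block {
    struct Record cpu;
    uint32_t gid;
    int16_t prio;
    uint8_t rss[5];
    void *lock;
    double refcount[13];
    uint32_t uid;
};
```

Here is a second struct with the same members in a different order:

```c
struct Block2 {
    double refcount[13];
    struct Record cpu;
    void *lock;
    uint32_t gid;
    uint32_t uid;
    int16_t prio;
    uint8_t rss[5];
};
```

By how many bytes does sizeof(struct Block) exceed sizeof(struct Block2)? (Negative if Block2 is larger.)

Record: 0..1  port  (1B, 1-aligned); 1..8  -- padding (7B); 8..16  dst  (8B, 8-aligned); 16..18  version  (2B, 2-aligned); 18..19  proto  (1B, 1-aligned); 19..24  -- tail padding (5B); sizeof = 24, alignof = 8
0..24  cpu  (24B, 8-aligned)
24..28  gid  (4B, 4-aligned)
28..30  prio  (2B, 2-aligned)
30..35  rss  (5B, 1-aligned)
35..40  -- padding (5B)
40..48  lock  (8B, 8-aligned)
48..152  refcount  (104B, 8-aligned)
152..156  uid  (4B, 4-aligned)
156..160  -- tail padding (4B)
sizeof = 160, alignof = 8
— Block2 —
0..104  refcount  (104B, 8-aligned)
104..128  cpu  (24B, 8-aligned)
128..136  lock  (8B, 8-aligned)
136..140  gid  (4B, 4-aligned)
140..144  uid  (4B, 4-aligned)
144..146  prio  (2B, 2-aligned)
146..151  rss  (5B, 1-aligned)
151..152  -- tail padding (1B)
sizeof = 152, alignof = 8
160 − 152 = 8

8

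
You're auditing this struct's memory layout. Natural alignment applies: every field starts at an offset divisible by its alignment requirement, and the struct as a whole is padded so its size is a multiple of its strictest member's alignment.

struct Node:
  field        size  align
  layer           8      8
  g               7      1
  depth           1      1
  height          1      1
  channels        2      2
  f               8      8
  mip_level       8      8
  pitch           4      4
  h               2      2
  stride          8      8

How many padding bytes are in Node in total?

layer at 0 (size 8, align 8) → ends 8
g at 8 (size 7, align 1) → ends 15
depth at 15 (size 1, align 1) → ends 16
height at 16 (size 1, align 1) → ends 17
pad 1 to align 2 for channels
channels at 18 (size 2, align 2) → ends 20
pad 4 to align 8 for f
f at 24 (size 8, align 8) → ends 32
mip_level at 32 (size 8, align 8) → ends 40
pitch at 40 (size 4, align 4) → ends 44
h at 44 (size 2, align 2) → ends 46
pad 2 to align 8 for stride
stride at 48 (size 8, align 8) → ends 56
total 56 bytes, alignment 8
data bytes 49, size 56 → padding 7

7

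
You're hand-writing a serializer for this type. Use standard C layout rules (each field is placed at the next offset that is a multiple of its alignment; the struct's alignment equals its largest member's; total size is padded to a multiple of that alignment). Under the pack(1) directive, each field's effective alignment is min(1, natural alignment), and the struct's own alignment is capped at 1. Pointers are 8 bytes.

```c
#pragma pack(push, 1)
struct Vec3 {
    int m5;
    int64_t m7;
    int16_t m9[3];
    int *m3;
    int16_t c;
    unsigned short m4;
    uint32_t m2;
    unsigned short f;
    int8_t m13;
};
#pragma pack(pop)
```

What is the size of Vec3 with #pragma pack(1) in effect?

37

m5 at 0 (size 4, align 1) → ends 4
m7 at 4 (size 8, align 1) → ends 12
m9 at 12 (size 6, align 1) → ends 18
m3 at 18 (size 8, align 1) → ends 26
c at 26 (size 2, align 1) → ends 28
m4 at 28 (size 2, align 1) → ends 30
m2 at 30 (size 4, align 1) → ends 34
f at 34 (size 2, align 1) → ends 36
m13 at 36 (size 1, align 1) → ends 37
total 37 bytes, alignment 1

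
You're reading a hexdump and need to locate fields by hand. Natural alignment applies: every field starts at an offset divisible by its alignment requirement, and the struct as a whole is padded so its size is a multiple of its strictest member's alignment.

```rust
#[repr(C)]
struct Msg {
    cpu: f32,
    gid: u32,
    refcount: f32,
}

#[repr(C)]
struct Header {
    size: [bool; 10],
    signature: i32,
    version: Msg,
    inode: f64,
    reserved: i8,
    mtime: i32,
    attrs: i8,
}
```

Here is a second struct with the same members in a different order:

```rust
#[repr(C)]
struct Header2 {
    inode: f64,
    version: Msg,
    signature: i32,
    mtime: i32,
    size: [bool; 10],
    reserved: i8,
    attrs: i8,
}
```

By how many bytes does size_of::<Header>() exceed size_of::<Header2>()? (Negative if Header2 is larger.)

16

Msg: 0..4  cpu  (4B, 4-aligned); 4..8  gid  (4B, 4-aligned); 8..12  refcount  (4B, 4-aligned); sizeof = 12, alignof = 4
0..10  size  (10B, 1-aligned)
10..12  -- padding (2B)
12..16  signature  (4B, 4-aligned)
16..28  version  (12B, 4-aligned)
28..32  -- padding (4B)
32..40  inode  (8B, 8-aligned)
40..41  reserved  (1B, 1-aligned)
41..44  -- padding (3B)
44..48  mtime  (4B, 4-aligned)
48..49  attrs  (1B, 1-aligned)
49..56  -- tail padding (7B)
sizeof = 56, alignof = 8
— Header2 —
0..8  inode  (8B, 8-aligned)
8..20  version  (12B, 4-aligned)
20..24  signature  (4B, 4-aligned)
24..28  mtime  (4B, 4-aligned)
28..38  size  (10B, 1-aligned)
38..39  reserved  (1B, 1-aligned)
39..40  attrs  (1B, 1-aligned)
sizeof = 40, alignof = 8
56 − 40 = 16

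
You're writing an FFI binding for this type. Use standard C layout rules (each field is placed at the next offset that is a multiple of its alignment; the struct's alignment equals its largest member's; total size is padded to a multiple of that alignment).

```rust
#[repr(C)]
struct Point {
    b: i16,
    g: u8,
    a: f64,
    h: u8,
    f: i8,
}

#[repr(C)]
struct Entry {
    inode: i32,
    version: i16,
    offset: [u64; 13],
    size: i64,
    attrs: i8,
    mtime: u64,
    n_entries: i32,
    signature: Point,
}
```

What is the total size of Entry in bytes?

168 bytes

Point: b at 0 (size 2, align 2) → ends 2; g at 2 (size 1, align 1) → ends 3; pad 5 to align 8 for a; a at 8 (size 8, align 8) → ends 16; h at 16 (size 1, align 1) → ends 17; f at 17 (size 1, align 1) → ends 18; tail pad 6 to reach multiple of 8; total 24 bytes, alignment 8
inode at 0 (size 4, align 4) → ends 4
version at 4 (size 2, align 2) → ends 6
pad 2 to align 8 for offset
offset at 8 (size 104, align 8) → ends 112
size at 112 (size 8, align 8) → ends 120
attrs at 120 (size 1, align 1) → ends 121
pad 7 to align 8 for mtime
mtime at 128 (size 8, align 8) → ends 136
n_entries at 136 (size 4, align 4) → ends 140
pad 4 to align 8 for signature
signature at 144 (size 24, align 8) → ends 168
total 168 bytes, alignment 8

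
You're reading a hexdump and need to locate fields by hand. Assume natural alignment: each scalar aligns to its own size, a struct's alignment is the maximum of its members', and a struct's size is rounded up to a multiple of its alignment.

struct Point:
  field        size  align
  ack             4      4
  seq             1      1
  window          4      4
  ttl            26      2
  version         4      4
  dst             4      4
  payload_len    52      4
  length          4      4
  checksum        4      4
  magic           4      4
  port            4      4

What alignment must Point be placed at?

member alignments: ack=4, seq=1, window=4, ttl=2, version=4, dst=4, payload_len=4, length=4, checksum=4, magic=4, port=4
max = 4

4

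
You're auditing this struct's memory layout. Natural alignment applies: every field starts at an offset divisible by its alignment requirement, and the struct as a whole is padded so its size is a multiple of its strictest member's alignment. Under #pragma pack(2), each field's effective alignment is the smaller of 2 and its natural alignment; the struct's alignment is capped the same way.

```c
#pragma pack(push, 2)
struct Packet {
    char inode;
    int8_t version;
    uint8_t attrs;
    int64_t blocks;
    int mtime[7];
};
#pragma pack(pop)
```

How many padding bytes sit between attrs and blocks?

1

0..1  inode  (1B, 1-aligned)
1..2  version  (1B, 1-aligned)
2..3  attrs  (1B, 1-aligned)
3..4  -- padding (1B)
4..12  blocks  (8B, 2-aligned)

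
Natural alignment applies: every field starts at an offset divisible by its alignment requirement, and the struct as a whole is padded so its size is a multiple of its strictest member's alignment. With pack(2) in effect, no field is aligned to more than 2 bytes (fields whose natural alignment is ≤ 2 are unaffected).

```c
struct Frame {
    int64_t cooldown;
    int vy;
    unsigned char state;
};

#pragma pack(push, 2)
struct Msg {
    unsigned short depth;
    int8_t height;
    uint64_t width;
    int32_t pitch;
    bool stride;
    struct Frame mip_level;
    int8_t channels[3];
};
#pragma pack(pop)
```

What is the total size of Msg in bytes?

38

Frame: cooldown at 0 (size 8, align 8) → ends 8; vy at 8 (size 4, align 4) → ends 12; state at 12 (size 1, align 1) → ends 13; tail pad 3 to reach multiple of 8; total 16 bytes, alignment 8
depth at 0 (size 2, align 2) → ends 2
height at 2 (size 1, align 1) → ends 3
pad 1 to align 2 for width
width at 4 (size 8, align 2) → ends 12
pitch at 12 (size 4, align 2) → ends 16
stride at 16 (size 1, align 1) → ends 17
pad 1 to align 2 for mip_level
mip_level at 18 (size 16, align 2) → ends 34
channels at 34 (size 3, align 1) → ends 37
tail pad 1 to reach multiple of 2
total 38 bytes, alignment 2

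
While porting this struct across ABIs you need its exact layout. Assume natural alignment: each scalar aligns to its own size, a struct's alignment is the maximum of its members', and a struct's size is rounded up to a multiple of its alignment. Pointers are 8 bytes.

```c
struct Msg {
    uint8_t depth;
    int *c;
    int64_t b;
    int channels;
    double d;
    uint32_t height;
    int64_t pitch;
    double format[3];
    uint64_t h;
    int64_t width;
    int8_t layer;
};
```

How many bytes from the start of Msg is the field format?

0..1  depth  (1B, 1-aligned)
1..8  -- padding (7B)
8..16  c  (8B, 8-aligned)
16..24  b  (8B, 8-aligned)
24..28  channels  (4B, 4-aligned)
28..32  -- padding (4B)
32..40  d  (8B, 8-aligned)
40..44  height  (4B, 4-aligned)
44..48  -- padding (4B)
48..56  pitch  (8B, 8-aligned)
56..80  format  (24B, 8-aligned)

56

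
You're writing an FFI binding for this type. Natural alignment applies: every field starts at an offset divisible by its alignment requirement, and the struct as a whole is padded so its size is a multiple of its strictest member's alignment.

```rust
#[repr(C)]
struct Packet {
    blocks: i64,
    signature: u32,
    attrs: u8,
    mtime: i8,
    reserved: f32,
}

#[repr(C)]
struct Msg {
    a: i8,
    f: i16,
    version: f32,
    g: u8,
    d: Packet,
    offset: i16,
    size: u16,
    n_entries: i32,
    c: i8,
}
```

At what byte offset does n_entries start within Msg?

44

Packet: @0: blocks [8B, align 8] → 8; @8: signature [4B, align 4] → 12; @12: attrs [1B, align 1] → 13; @13: mtime [1B, align 1] → 14; +2 pad (align 4); @16: reserved [4B, align 4] → 20; +4 tail pad (align 8); size 24, align 8
@0: a [1B, align 1] → 1
+1 pad (align 2)
@2: f [2B, align 2] → 4
@4: version [4B, align 4] → 8
@8: g [1B, align 1] → 9
+7 pad (align 8)
@16: d [24B, align 8] → 40
@40: offset [2B, align 2] → 42
@42: size [2B, align 2] → 44
@44: n_entries [4B, align 4] → 48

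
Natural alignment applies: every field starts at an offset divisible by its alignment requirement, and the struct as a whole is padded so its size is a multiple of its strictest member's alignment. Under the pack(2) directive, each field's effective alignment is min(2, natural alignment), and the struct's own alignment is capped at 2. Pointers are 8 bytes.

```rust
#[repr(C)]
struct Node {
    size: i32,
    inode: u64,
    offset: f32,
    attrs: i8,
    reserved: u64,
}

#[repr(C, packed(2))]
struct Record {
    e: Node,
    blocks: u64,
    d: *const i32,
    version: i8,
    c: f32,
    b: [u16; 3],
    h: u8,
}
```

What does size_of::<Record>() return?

Node: 0..4  size  (4B, 4-aligned); 4..8  -- padding (4B); 8..16  inode  (8B, 8-aligned); 16..20  offset  (4B, 4-aligned); 20..21  attrs  (1B, 1-aligned); 21..24  -- padding (3B); 24..32  reserved  (8B, 8-aligned); sizeof = 32, alignof = 8
0..32  e  (32B, 2-aligned)
32..40  blocks  (8B, 2-aligned)
40..48  d  (8B, 2-aligned)
48..49  version  (1B, 1-aligned)
49..50  -- padding (1B)
50..54  c  (4B, 2-aligned)
54..60  b  (6B, 2-aligned)
60..61  h  (1B, 1-aligned)
61..62  -- tail padding (1B)
sizeof = 62, alignof = 2

62 bytes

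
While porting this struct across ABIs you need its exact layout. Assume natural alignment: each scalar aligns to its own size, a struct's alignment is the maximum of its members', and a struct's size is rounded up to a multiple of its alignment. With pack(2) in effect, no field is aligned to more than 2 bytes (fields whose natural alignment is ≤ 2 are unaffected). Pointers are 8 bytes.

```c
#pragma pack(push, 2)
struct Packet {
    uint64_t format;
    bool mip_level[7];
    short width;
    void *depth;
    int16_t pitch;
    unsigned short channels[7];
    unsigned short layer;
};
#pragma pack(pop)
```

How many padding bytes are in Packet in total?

format at 0 (size 8, align 2) → ends 8
mip_level at 8 (size 7, align 1) → ends 15
pad 1 to align 2 for width
width at 16 (size 2, align 2) → ends 18
depth at 18 (size 8, align 2) → ends 26
pitch at 26 (size 2, align 2) → ends 28
channels at 28 (size 14, align 2) → ends 42
layer at 42 (size 2, align 2) → ends 44
total 44 bytes, alignment 2
data bytes 43, size 44 → padding 1

1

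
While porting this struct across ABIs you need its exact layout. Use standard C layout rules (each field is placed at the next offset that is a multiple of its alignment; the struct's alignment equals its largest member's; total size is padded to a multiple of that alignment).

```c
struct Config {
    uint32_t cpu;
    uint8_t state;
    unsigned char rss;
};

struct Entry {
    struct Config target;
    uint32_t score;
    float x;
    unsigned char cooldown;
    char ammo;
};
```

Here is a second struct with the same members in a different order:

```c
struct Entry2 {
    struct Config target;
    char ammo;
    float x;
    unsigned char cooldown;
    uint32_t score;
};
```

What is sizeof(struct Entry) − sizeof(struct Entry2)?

-4

Config: cpu at 0 (size 4, align 4) → ends 4; state at 4 (size 1, align 1) → ends 5; rss at 5 (size 1, align 1) → ends 6; tail pad 2 to reach multiple of 4; total 8 bytes, alignment 4
target at 0 (size 8, align 4) → ends 8
score at 8 (size 4, align 4) → ends 12
x at 12 (size 4, align 4) → ends 16
cooldown at 16 (size 1, align 1) → ends 17
ammo at 17 (size 1, align 1) → ends 18
tail pad 2 to reach multiple of 4
total 20 bytes, alignment 4
— Entry2 —
target at 0 (size 8, align 4) → ends 8
ammo at 8 (size 1, align 1) → ends 9
pad 3 to align 4 for x
x at 12 (size 4, align 4) → ends 16
cooldown at 16 (size 1, align 1) → ends 17
pad 3 to align 4 for score
score at 20 (size 4, align 4) → ends 24
total 24 bytes, alignment 4
20 − 24 = -4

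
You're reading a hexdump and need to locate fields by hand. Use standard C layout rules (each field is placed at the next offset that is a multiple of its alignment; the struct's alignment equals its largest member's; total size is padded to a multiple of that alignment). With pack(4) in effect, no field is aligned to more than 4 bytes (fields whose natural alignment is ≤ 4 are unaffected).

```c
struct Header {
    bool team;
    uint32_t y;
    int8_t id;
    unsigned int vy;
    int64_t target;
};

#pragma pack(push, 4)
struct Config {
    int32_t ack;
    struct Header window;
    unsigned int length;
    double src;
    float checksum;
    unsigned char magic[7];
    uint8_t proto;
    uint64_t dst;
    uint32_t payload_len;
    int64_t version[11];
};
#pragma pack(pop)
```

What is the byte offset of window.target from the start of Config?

Header: team at 0 (size 1, align 1) → ends 1; pad 3 to align 4 for y; y at 4 (size 4, align 4) → ends 8; id at 8 (size 1, align 1) → ends 9; pad 3 to align 4 for vy; vy at 12 (size 4, align 4) → ends 16; target at 16 (size 8, align 8) → ends 24; total 24 bytes, alignment 8
ack at 0 (size 4, align 4) → ends 4
window at 4 (size 24, align 4) → ends 28
within Header: target at 16
4 + 16 = 20

20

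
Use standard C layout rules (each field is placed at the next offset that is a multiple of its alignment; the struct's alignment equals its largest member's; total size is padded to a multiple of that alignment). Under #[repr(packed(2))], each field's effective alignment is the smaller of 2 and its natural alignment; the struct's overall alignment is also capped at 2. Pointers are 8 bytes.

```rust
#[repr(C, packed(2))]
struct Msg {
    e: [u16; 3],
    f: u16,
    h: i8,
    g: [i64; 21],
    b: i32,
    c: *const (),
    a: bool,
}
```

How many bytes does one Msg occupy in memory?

@0: e [6B, align 2] → 6
@6: f [2B, align 2] → 8
@8: h [1B, align 1] → 9
+1 pad (align 2)
@10: g [168B, align 2] → 178
@178: b [4B, align 2] → 182
@182: c [8B, align 2] → 190
@190: a [1B, align 1] → 191
+1 tail pad (align 2)
size 192, align 2

192 bytes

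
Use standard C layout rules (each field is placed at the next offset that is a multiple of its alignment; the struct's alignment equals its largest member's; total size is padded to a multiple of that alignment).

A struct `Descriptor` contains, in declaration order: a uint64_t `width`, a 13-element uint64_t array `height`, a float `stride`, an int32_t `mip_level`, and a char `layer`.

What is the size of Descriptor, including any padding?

@0: width [8B, align 8] → 8
@8: height [104B, align 8] → 112
@112: stride [4B, align 4] → 116
@116: mip_level [4B, align 4] → 120
@120: layer [1B, align 1] → 121
+7 tail pad (align 8)
size 128, align 8

128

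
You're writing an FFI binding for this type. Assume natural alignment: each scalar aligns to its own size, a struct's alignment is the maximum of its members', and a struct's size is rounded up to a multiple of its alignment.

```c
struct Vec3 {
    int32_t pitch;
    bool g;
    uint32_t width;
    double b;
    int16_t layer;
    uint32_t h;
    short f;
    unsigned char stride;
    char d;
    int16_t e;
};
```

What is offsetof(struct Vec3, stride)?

@0: pitch [4B, align 4] → 4
@4: g [1B, align 1] → 5
+3 pad (align 4)
@8: width [4B, align 4] → 12
+4 pad (align 8)
@16: b [8B, align 8] → 24
@24: layer [2B, align 2] → 26
+2 pad (align 4)
@28: h [4B, align 4] → 32
@32: f [2B, align 2] → 34
@34: stride [1B, align 1] → 35

34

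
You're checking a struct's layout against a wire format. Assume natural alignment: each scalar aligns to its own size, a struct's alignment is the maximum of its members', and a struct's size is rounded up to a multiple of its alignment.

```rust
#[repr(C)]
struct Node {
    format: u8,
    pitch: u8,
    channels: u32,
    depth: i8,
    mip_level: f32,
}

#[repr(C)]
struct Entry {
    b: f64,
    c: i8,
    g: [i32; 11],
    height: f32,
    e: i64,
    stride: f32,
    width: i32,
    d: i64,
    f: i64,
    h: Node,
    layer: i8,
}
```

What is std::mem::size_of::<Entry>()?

120 bytes

Node: 0..1  format  (1B, 1-aligned); 1..2  pitch  (1B, 1-aligned); 2..4  -- padding (2B); 4..8  channels  (4B, 4-aligned); 8..9  depth  (1B, 1-aligned); 9..12  -- padding (3B); 12..16  mip_level  (4B, 4-aligned); sizeof = 16, alignof = 4
0..8  b  (8B, 8-aligned)
8..9  c  (1B, 1-aligned)
9..12  -- padding (3B)
12..56  g  (44B, 4-aligned)
56..60  height  (4B, 4-aligned)
60..64  -- padding (4B)
64..72  e  (8B, 8-aligned)
72..76  stride  (4B, 4-aligned)
76..80  width  (4B, 4-aligned)
80..88  d  (8B, 8-aligned)
88..96  f  (8B, 8-aligned)
96..112  h  (16B, 4-aligned)
112..113  layer  (1B, 1-aligned)
113..120  -- tail padding (7B)
sizeof = 120, alignof = 8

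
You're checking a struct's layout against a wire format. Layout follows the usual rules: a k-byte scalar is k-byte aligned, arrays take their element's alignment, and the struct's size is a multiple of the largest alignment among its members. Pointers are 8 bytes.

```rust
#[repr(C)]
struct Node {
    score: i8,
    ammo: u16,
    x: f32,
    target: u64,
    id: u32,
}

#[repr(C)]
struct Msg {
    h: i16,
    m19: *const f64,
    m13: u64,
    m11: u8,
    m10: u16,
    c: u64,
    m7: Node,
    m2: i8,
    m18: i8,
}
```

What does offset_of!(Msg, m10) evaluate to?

26

Node: 0..1  score  (1B, 1-aligned); 1..2  -- padding (1B); 2..4  ammo  (2B, 2-aligned); 4..8  x  (4B, 4-aligned); 8..16  target  (8B, 8-aligned); 16..20  id  (4B, 4-aligned); 20..24  -- tail padding (4B); sizeof = 24, alignof = 8
0..2  h  (2B, 2-aligned)
2..8  -- padding (6B)
8..16  m19  (8B, 8-aligned)
16..24  m13  (8B, 8-aligned)
24..25  m11  (1B, 1-aligned)
25..26  -- padding (1B)
26..28  m10  (2B, 2-aligned)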